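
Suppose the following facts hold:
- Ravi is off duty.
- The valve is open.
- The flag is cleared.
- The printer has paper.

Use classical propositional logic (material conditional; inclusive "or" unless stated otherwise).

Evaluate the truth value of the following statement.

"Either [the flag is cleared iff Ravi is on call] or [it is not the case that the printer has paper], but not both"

False.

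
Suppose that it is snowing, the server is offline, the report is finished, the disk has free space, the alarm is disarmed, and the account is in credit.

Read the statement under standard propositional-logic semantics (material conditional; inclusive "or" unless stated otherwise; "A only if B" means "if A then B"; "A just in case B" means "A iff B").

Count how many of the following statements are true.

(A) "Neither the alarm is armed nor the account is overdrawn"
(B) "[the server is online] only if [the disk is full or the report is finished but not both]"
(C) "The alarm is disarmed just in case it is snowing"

3

Let U = "the alarm is armed" (False), V = "the account is overdrawn" (False), Q = "the server is online" (False), S = "the disk is full" (False), R = "the report is finished" (True), P = "it is snowing" (True).

(A): This is U nor V.

U nor V = False nor False = True
Thus (A) is true.

(B): This is Q -> (S xor R).

S xor R = False xor True = True
Q -> (S xor R) = False -> True = True
Thus (B) is true.

(C): Parsed as not U iff P

not U = not False = True
not U iff P = True iff True = True
Hence (C) is true.

True statements: 3 ((A), (B), (C)).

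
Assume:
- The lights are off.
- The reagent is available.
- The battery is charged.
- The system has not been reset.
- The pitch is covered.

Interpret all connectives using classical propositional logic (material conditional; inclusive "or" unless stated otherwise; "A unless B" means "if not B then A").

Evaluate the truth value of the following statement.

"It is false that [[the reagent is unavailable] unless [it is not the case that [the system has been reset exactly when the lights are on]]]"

Let Q = "the reagent is available" (T), S = "the system has been reset" (F), P = "the lights are on" (F).
In symbols: ¬(¬Q ∨ ¬(S ↔ P))

¬Q = ¬T = F
S ↔ P = F ↔ F = T
¬(S ↔ P) = ¬T = F
¬Q ∨ ¬(S ↔ P) = F ∨ F = F
¬(¬Q ∨ ¬(S ↔ P)) = ¬F = T

The statement is true.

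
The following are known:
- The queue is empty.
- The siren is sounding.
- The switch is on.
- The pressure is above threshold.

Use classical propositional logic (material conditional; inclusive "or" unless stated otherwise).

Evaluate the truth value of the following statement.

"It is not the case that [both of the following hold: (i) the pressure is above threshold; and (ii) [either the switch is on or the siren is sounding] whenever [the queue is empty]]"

The statement is false.

Let D = "the pressure is above threshold" (True), W = "the queue is empty" (True), L = "the switch is on" (True), V = "the siren is sounding" (True).
Formalization: not (D and (W -> (L or V)))

L or V = True or True = True
W -> (L or V) = True -> True = True
D and (W -> (L or V)) = True and True = True
not (D and (W -> (L or V))) = not True = False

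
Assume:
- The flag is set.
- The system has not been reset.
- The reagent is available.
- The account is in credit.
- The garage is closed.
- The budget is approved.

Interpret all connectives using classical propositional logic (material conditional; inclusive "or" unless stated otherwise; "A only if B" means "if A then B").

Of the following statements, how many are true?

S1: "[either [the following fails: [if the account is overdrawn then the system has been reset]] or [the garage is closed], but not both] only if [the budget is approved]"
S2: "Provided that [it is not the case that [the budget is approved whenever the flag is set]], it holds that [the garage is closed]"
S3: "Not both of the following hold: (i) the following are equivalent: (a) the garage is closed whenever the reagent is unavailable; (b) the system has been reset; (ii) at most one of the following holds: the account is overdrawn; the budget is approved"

3

Let S = "the account is overdrawn" (False), Q = "the system has been reset" (False), U = "the garage is closed" (True), V = "the budget is approved" (True), P = "the flag is set" (True), R = "the reagent is available" (True).

S1: Formalization: (not (S -> Q) xor U) -> V

S -> Q = False -> False = True
not (S -> Q) = not True = False
not (S -> Q) xor U = False xor True = True
(not (S -> Q) xor U) -> V = True -> True = True
Thus S1 is true.

S2: Parsed as not (P -> V) -> U

P -> V = True -> True = True
not (P -> V) = not True = False
not (P -> V) -> U = False -> True = True
So S2 is true.

S3: Parsed as ((not R -> U) iff Q) nand (S nand V)

not R = not True = False
not R -> U = False -> True = True
(not R -> U) iff Q = True iff False = False
S nand V = False nand True = True
((not R -> U) iff Q) nand (S nand V) = False nand True = True
Hence S3 is true.

Count: 3.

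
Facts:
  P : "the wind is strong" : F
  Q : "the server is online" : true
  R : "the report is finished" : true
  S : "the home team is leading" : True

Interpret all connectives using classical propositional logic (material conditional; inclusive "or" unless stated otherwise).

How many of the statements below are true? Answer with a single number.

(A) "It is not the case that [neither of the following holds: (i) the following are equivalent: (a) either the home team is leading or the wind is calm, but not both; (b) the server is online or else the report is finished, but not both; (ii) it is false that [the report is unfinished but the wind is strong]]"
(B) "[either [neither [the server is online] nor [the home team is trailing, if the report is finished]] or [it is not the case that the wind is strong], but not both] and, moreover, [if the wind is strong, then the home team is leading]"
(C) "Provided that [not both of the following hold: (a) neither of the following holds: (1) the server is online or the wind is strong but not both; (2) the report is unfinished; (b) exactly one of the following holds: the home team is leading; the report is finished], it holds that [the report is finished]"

3

(A): Formalization: not (((S xor not P) iff (Q xor R)) nor not (not R and P))

not P = not False = True
S xor not P = True xor True = False
Q xor R = True xor True = False
(S xor not P) iff (Q xor R) = False iff False = True
not R = not True = False
not R and P = False and False = False
not (not R and P) = not False = True
((S xor not P) iff (Q xor R)) nor not (not R and P) = True nor True = False
not (((S xor not P) iff (Q xor R)) nor not (not R and P)) = not False = True
So (A) is true.

(B): In symbols: ((Q nor (R -> not S)) xor not P) and (P -> S)

not S = not True = False
R -> not S = True -> False = False
Q nor (R -> not S) = True nor False = False
not P = not False = True
(Q nor (R -> not S)) xor not P = False xor True = True
P -> S = False -> True = True
((Q nor (R -> not S)) xor not P) and (P -> S) = True and True = True
Hence (B) is true.

(C): Formalization: (((Q xor P) nor not R) nand (S xor R)) -> R

Q xor P = True xor False = True
not R = not True = False
(Q xor P) nor not R = True nor False = False
S xor R = True xor True = False
((Q xor P) nor not R) nand (S xor R) = False nand False = True
(((Q xor P) nor not R) nand (S xor R)) -> R = True -> True = True
Thus (C) is true.

Count: 3.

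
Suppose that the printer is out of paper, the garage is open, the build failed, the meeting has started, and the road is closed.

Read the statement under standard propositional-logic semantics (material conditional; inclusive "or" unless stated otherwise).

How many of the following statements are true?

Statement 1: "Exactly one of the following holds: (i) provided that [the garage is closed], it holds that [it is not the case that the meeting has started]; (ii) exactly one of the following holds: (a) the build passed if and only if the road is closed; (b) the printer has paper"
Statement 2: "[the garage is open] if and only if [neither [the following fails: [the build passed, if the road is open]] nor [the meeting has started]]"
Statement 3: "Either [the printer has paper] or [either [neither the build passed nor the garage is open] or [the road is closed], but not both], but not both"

Let Q = "the garage is closed" (False), S = "the meeting has started" (True), R = "the build passed" (False), U = "the road is closed" (True), P = "the printer has paper" (False).

Statement 1: Parsed as (Q -> not S) xor ((R iff U) xor P)

not S = not True = False
Q -> not S = False -> False = True
R iff U = False iff True = False
(R iff U) xor P = False xor False = False
(Q -> not S) xor ((R iff U) xor P) = True xor False = True
Thus Statement 1 is true.

Statement 2: Formalization: not Q iff (not (not U -> R) nor S)

not Q = not False = True
not U = not True = False
not U -> R = False -> False = True
not (not U -> R) = not True = False
not (not U -> R) nor S = False nor True = False
not Q iff (not (not U -> R) nor S) = True iff False = False
So Statement 2 is false.

Statement 3: This is P xor ((R nor not Q) xor U).

not Q = not False = True
R nor not Q = False nor True = False
(R nor not Q) xor U = False xor True = True
P xor ((R nor not Q) xor U) = False xor True = True
Thus Statement 3 is true.

Count: 2.

2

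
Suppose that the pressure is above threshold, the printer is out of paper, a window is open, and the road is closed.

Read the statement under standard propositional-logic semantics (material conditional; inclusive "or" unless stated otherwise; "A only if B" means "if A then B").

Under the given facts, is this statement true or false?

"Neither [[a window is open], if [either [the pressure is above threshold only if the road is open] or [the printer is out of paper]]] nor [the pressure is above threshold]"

false

Let P = "the pressure is above threshold" (T), S = "the road is closed" (T), Q = "the printer has paper" (F), R = "a window is open" (T).
Parsed as (((P → ¬S) ∨ ¬Q) → R) ↓ P

¬S = ¬T = F
P → ¬S = T → F = F
¬Q = ¬F = T
(P → ¬S) ∨ ¬Q = F ∨ T = T
((P → ¬S) ∨ ¬Q) → R = T → T = T
(((P → ¬S) ∨ ¬Q) → R) ↓ P = T ↓ T = F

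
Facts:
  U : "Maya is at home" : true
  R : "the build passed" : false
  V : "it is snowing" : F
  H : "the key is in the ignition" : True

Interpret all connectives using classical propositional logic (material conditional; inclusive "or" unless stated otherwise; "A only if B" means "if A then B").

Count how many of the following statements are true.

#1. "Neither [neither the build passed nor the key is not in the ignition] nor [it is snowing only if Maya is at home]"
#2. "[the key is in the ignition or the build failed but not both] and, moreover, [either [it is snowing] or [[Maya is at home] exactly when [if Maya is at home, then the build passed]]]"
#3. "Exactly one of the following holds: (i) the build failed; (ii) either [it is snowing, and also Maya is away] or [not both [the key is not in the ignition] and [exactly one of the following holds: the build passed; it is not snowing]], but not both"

#1: Formalization: (R nor not H) nor (V -> U)

not H = not True = False
R nor not H = False nor False = True
V -> U = False -> True = True
(R nor not H) nor (V -> U) = True nor True = False
Hence #1 is false.

#2: This is (H xor not R) and (V or (U iff (U -> R))).

not R = not False = True
H xor not R = True xor True = False
U -> R = True -> False = False
U iff (U -> R) = True iff False = False
V or (U iff (U -> R)) = False or False = False
(H xor not R) and (V or (U iff (U -> R))) = False and False = False
So #2 is false.

#3: This is not R xor ((V and not U) xor (not H nand (R xor not V))).

not R = not False = True
not U = not True = False
V and not U = False and False = False
not H = not True = False
not V = not False = True
R xor not V = False xor True = True
not H nand (R xor not V) = False nand True = True
(V and not U) xor (not H nand (R xor not V)) = False xor True = True
not R xor ((V and not U) xor (not H nand (R xor not V))) = True xor True = False
Thus #3 is false.

Count: 0.

0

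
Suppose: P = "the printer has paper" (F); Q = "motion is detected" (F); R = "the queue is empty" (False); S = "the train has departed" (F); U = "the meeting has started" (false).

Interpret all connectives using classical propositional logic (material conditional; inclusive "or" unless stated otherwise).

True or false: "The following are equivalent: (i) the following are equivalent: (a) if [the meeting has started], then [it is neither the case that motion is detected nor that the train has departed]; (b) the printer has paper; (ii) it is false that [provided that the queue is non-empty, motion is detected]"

The statement is false.

Values: U=False, Q=False, S=False, P=False, R=False.
In symbols: ((U -> (Q nor S)) iff P) iff not (not R -> Q)

Q nor S = False nor False = True
U -> (Q nor S) = False -> True = True
(U -> (Q nor S)) iff P = True iff False = False
not R = not False = True
not R -> Q = True -> False = False
not (not R -> Q) = not False = True
((U -> (Q nor S)) iff P) iff not (not R -> Q) = False iff True = False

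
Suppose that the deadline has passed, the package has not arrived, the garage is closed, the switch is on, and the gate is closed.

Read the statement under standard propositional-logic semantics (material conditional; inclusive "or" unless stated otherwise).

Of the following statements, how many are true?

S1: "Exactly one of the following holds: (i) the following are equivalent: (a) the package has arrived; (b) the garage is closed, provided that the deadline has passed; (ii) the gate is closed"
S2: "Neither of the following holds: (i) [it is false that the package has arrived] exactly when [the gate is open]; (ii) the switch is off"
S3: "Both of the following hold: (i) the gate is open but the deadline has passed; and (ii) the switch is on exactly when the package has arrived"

Let Q = "the package has arrived" (F), P = "the deadline has passed" (T), R = "the garage is closed" (T), U = "the gate is open" (F), S = "the switch is on" (T).

S1: Formalization: (Q ↔ (P → R)) ⊕ ¬U

P → R = T → T = T
Q ↔ (P → R) = F ↔ T = F
¬U = ¬F = T
(Q ↔ (P → R)) ⊕ ¬U = F ⊕ T = T
Hence S1 is true.

S2: In symbols: (¬Q ↔ U) ↓ ¬S

¬Q = ¬F = T
¬Q ↔ U = T ↔ F = F
¬S = ¬T = F
(¬Q ↔ U) ↓ ¬S = F ↓ F = T
Thus S2 is true.

S3: This is (U ∧ P) ∧ (S ↔ Q).

U ∧ P = F ∧ T = F
S ↔ Q = T ↔ F = F
(U ∧ P) ∧ (S ↔ Q) = F ∧ F = F
Hence S3 is false.

True statements: 2 (S1, S2).

2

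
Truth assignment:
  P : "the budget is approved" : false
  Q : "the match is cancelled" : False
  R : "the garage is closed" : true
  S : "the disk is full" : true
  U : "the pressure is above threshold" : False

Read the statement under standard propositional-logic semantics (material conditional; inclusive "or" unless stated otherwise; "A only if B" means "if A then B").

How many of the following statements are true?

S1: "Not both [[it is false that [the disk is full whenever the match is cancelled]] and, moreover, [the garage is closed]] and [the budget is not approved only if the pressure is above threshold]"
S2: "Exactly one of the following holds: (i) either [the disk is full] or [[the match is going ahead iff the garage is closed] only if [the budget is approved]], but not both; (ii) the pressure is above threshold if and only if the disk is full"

2

S1: Parsed as (~(Q -> S) & R) nand (~P -> U)

Q -> S = F -> T = T
~(Q -> S) = ~T = F
~(Q -> S) & R = F & T = F
~P = ~F = T
~P -> U = T -> F = F
(~(Q -> S) & R) nand (~P -> U) = F nand F = T
So S1 is true.

S2: Formalization: (S xor ((~Q <-> R) -> P)) xor (U <-> S)

~Q = ~F = T
~Q <-> R = T <-> T = T
(~Q <-> R) -> P = T -> F = F
S xor ((~Q <-> R) -> P) = T xor F = T
U <-> S = F <-> T = F
(S xor ((~Q <-> R) -> P)) xor (U <-> S) = T xor F = T
So S2 is true.

True statements: 2 (S1, S2).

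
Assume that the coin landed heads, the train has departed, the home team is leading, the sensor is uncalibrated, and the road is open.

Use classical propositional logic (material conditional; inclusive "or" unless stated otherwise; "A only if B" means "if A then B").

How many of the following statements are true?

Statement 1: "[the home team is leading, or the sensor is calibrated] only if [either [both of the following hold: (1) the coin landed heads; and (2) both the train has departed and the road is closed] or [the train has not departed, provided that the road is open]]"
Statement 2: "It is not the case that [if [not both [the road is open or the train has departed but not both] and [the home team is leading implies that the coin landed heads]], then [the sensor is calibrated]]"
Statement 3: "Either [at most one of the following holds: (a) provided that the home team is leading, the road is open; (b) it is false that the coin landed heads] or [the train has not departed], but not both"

Let Q = "the home team is leading" (T), H = "the sensor is calibrated" (F), W = "the coin landed heads" (T), M = "the train has departed" (T), P = "the road is closed" (F).

Statement 1: Formalization: (Q | H) -> ((W & (M & P)) | (~P -> ~M))

Q | H = T | F = T
M & P = T & F = F
W & (M & P) = T & F = F
~P = ~F = T
~M = ~T = F
~P -> ~M = T -> F = F
(W & (M & P)) | (~P -> ~M) = F | F = F
(Q | H) -> ((W & (M & P)) | (~P -> ~M)) = T -> F = F
So Statement 1 is false.

Statement 2: This is ~(((~P xor M) nand (Q -> W)) -> H).

~P = ~F = T
~P xor M = T xor T = F
Q -> W = T -> T = T
(~P xor M) nand (Q -> W) = F nand T = T
((~P xor M) nand (Q -> W)) -> H = T -> F = F
~(((~P xor M) nand (Q -> W)) -> H) = ~F = T
Thus Statement 2 is true.

Statement 3: Parsed as ((Q -> ~P) nand ~W) xor ~M

~P = ~F = T
Q -> ~P = T -> T = T
~W = ~T = F
(Q -> ~P) nand ~W = T nand F = T
~M = ~T = F
((Q -> ~P) nand ~W) xor ~M = T xor F = T
Thus Statement 3 is true.

Count: 2.

2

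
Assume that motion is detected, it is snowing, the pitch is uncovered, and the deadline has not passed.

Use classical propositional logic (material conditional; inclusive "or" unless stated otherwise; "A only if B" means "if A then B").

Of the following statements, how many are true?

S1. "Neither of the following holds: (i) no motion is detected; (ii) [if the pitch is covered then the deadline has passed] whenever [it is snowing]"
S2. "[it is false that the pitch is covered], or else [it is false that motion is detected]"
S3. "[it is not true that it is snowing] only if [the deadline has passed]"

2

Let P = "motion is detected" (True), Q = "it is snowing" (True), R = "the pitch is covered" (False), S = "the deadline has passed" (False).

S1: In symbols: not P nor (Q -> (R -> S))

not P = not True = False
R -> S = False -> False = True
Q -> (R -> S) = True -> True = True
not P nor (Q -> (R -> S)) = False nor True = False
So S1 is false.

S2: In symbols: not R or not P

not R = not False = True
not P = not True = False
not R or not P = True or False = True
Thus S2 is true.

S3: This is not Q -> S.

not Q = not True = False
not Q -> S = False -> False = True
Thus S3 is true.

2 of the 3 statements are true.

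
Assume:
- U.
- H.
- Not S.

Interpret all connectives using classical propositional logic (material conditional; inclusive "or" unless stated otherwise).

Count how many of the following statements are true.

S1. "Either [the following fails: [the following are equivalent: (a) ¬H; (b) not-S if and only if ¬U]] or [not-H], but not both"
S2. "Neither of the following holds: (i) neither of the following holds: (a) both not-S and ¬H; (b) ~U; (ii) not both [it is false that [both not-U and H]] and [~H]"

0

S1: Parsed as ¬(¬H ↔ (¬S ↔ ¬U)) ⊕ ¬H

¬H = ¬T = F
¬S = ¬F = T
¬U = ¬T = F
¬S ↔ ¬U = T ↔ F = F
¬H ↔ (¬S ↔ ¬U) = F ↔ F = T
¬(¬H ↔ (¬S ↔ ¬U)) = ¬T = F
¬H = ¬T = F
¬(¬H ↔ (¬S ↔ ¬U)) ⊕ ¬H = F ⊕ F = F
Hence S1 is false.

S2: In symbols: ((¬S ∧ ¬H) ↓ ¬U) ↓ (¬(¬U ∧ H) ↑ ¬H)

¬S = ¬F = T
¬H = ¬T = F
¬S ∧ ¬H = T ∧ F = F
¬U = ¬T = F
(¬S ∧ ¬H) ↓ ¬U = F ↓ F = T
¬U = ¬T = F
¬U ∧ H = F ∧ T = F
¬(¬U ∧ H) = ¬F = T
¬H = ¬T = F
¬(¬U ∧ H) ↑ ¬H = T ↑ F = T
((¬S ∧ ¬H) ↓ ¬U) ↓ (¬(¬U ∧ H) ↑ ¬H) = T ↓ T = F
So S2 is false.

Count: 0.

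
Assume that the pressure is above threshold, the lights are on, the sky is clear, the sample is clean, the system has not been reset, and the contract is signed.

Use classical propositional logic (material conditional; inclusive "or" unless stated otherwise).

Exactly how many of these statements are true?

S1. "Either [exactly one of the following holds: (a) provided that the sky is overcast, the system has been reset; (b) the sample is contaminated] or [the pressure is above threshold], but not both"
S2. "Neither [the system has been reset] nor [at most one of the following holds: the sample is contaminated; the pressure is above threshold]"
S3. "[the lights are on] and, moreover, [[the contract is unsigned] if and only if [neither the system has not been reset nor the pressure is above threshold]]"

1

Let L = "the sky is overcast" (F), V = "the system has been reset" (F), U = "the sample is contaminated" (F), Q = "the pressure is above threshold" (T), R = "the lights are on" (T), S = "the contract is signed" (T).

S1: This is ((L -> V) xor U) xor Q.

L -> V = F -> F = T
(L -> V) xor U = T xor F = T
((L -> V) xor U) xor Q = T xor T = F
Thus S1 is false.

S2: Formalization: V nor (U nand Q)

U nand Q = F nand T = T
V nor (U nand Q) = F nor T = F
Thus S2 is false.

S3: This is R & (~S <-> (~V nor Q)).

~S = ~T = F
~V = ~F = T
~V nor Q = T nor T = F
~S <-> (~V nor Q) = F <-> F = T
R & (~S <-> (~V nor Q)) = T & T = T
Hence S3 is true.

Count: 1.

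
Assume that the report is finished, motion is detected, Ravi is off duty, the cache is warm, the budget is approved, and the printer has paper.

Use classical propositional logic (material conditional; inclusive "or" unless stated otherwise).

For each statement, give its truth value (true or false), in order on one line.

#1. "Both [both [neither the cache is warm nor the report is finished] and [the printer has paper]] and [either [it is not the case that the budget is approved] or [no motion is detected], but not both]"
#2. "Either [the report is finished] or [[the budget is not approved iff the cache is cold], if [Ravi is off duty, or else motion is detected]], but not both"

Let S = "the cache is warm" (True), P = "the report is finished" (True), V = "the printer has paper" (True), U = "the budget is approved" (True), Q = "motion is detected" (True), R = "Ravi is on call" (False).

#1: Parsed as ((S nor P) and V) and (not U xor not Q)

S nor P = True nor True = False
(S nor P) and V = False and True = False
not U = not True = False
not Q = not True = False
not U xor not Q = False xor False = False
((S nor P) and V) and (not U xor not Q) = False and False = False
Hence #1 is false.

#2: Parsed as P xor ((not R or Q) -> (not U iff not S))

not R = not False = True
not R or Q = True or True = True
not U = not True = False
not S = not True = False
not U iff not S = False iff False = True
(not R or Q) -> (not U iff not S) = True -> True = True
P xor ((not R or Q) -> (not U iff not S)) = True xor True = False
Thus #2 is false.

#1 false, #2 false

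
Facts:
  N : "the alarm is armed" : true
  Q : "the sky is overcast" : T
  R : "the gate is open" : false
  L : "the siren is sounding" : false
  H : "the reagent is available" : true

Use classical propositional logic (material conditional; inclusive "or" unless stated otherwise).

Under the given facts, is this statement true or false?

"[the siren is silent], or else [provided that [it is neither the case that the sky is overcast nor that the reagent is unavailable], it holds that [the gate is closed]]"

True

Values: L=False, Q=True, H=True, R=False.
Parsed as not L or ((Q nor not H) -> not R)

not L = not False = True
not H = not True = False
Q nor not H = True nor False = False
not R = not False = True
(Q nor not H) -> not R = False -> True = True
not L or ((Q nor not H) -> not R) = True or True = True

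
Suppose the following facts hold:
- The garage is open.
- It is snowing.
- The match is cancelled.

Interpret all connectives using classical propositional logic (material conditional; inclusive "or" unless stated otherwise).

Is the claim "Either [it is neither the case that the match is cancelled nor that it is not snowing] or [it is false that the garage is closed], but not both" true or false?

The statement is true.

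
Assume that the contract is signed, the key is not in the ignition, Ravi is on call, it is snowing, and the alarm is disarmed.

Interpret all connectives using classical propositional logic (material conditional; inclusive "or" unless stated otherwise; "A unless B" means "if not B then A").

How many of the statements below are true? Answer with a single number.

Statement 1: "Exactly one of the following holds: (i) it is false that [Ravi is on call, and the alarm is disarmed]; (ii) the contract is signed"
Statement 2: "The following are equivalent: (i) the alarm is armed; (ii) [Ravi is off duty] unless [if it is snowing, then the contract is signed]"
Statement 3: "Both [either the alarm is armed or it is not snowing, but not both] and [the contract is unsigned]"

1

Let S = "Ravi is on call" (True), V = "the alarm is armed" (False), N = "the contract is signed" (True), G = "it is snowing" (True).

Statement 1: Parsed as not (S and not V) xor N

not V = not False = True
S and not V = True and True = True
not (S and not V) = not True = False
not (S and not V) xor N = False xor True = True
Hence Statement 1 is true.

Statement 2: Formalization: V iff (not S or (G -> N))

not S = not True = False
G -> N = True -> True = True
not S or (G -> N) = False or True = True
V iff (not S or (G -> N)) = False iff True = False
So Statement 2 is false.

Statement 3: Parsed as (V xor not G) and not N

not G = not True = False
V xor not G = False xor False = False
not N = not True = False
(V xor not G) and not N = False and False = False
Thus Statement 3 is false.

Count: 1.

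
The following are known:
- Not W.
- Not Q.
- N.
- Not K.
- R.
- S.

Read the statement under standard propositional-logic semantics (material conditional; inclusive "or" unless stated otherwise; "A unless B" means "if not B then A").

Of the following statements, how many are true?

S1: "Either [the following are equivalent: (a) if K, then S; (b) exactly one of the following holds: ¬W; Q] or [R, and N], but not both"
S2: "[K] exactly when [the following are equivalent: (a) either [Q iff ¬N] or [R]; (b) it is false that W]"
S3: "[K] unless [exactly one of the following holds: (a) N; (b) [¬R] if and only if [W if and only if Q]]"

S1: Formalization: ((K -> S) <-> (~W xor Q)) xor (R & N)

K -> S = F -> T = T
~W = ~F = T
~W xor Q = T xor F = T
(K -> S) <-> (~W xor Q) = T <-> T = T
R & N = T & T = T
((K -> S) <-> (~W xor Q)) xor (R & N) = T xor T = F
Thus S1 is false.

S2: In symbols: K <-> (((Q <-> ~N) | R) <-> ~W)

~N = ~T = F
Q <-> ~N = F <-> F = T
(Q <-> ~N) | R = T | T = T
~W = ~F = T
((Q <-> ~N) | R) <-> ~W = T <-> T = T
K <-> (((Q <-> ~N) | R) <-> ~W) = F <-> T = F
Thus S2 is false.

S3: Formalization: K | (N xor (~R <-> (W <-> Q)))

~R = ~T = F
W <-> Q = F <-> F = T
~R <-> (W <-> Q) = F <-> T = F
N xor (~R <-> (W <-> Q)) = T xor F = T
K | (N xor (~R <-> (W <-> Q))) = F | T = T
Hence S3 is true.

True statements: 1.

1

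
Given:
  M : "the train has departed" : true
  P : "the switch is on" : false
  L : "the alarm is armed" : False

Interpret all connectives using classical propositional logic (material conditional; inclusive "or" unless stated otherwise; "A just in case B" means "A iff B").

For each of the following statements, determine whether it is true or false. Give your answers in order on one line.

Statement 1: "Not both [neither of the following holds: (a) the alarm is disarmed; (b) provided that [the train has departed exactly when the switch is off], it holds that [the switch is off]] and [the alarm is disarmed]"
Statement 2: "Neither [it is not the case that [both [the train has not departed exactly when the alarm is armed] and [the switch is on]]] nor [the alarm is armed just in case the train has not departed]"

Statement 1 True, Statement 2 False

Statement 1: This is (~L nor ((M <-> ~P) -> ~P)) nand ~L.

~L = ~F = T
~P = ~F = T
M <-> ~P = T <-> T = T
~P = ~F = T
(M <-> ~P) -> ~P = T -> T = T
~L nor ((M <-> ~P) -> ~P) = T nor T = F
~L = ~F = T
(~L nor ((M <-> ~P) -> ~P)) nand ~L = F nand T = T
Hence Statement 1 is true.

Statement 2: In symbols: ~((~M <-> L) & P) nor (L <-> ~M)

~M = ~T = F
~M <-> L = F <-> F = T
(~M <-> L) & P = T & F = F
~((~M <-> L) & P) = ~F = T
~M = ~T = F
L <-> ~M = F <-> F = T
~((~M <-> L) & P) nor (L <-> ~M) = T nor T = F
Thus Statement 2 is false.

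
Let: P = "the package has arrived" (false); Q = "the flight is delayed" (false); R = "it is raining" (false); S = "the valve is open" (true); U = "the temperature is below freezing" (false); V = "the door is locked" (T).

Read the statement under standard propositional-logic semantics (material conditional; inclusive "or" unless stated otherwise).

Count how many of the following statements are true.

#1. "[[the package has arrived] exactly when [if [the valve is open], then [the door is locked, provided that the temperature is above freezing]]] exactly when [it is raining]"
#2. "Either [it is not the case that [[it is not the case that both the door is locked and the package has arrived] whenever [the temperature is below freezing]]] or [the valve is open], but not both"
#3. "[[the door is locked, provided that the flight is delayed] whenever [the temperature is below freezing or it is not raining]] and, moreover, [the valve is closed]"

2

#1: Parsed as (P ↔ (S → (¬U → V))) ↔ R

¬U = ¬F = T
¬U → V = T → T = T
S → (¬U → V) = T → T = T
P ↔ (S → (¬U → V)) = F ↔ T = F
(P ↔ (S → (¬U → V))) ↔ R = F ↔ F = T
Hence #1 is true.

#2: This is ¬(U → (V ↑ P)) ⊕ S.

V ↑ P = T ↑ F = T
U → (V ↑ P) = F → T = T
¬(U → (V ↑ P)) = ¬T = F
¬(U → (V ↑ P)) ⊕ S = F ⊕ T = T
Hence #2 is true.

#3: In symbols: ((U ∨ ¬R) → (Q → V)) ∧ ¬S

¬R = ¬F = T
U ∨ ¬R = F ∨ T = T
Q → V = F → T = T
(U ∨ ¬R) → (Q → V) = T → T = T
¬S = ¬T = F
((U ∨ ¬R) → (Q → V)) ∧ ¬S = T ∧ F = F
Hence #3 is false.

Count: 2.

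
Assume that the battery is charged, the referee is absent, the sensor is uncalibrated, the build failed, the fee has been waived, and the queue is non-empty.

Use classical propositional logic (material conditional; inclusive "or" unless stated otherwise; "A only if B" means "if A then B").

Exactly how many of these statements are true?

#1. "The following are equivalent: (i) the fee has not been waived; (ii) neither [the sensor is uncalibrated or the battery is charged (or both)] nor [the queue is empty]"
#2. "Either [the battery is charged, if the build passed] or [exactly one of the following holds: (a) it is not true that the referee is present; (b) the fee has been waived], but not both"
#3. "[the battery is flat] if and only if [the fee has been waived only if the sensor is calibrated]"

3

Let U = "the fee has been waived" (T), R = "the sensor is calibrated" (F), P = "the battery is charged" (T), V = "the queue is empty" (F), S = "the build passed" (F), Q = "the referee is present" (F).

#1: Formalization: ¬U ↔ ((¬R ∨ P) ↓ V)

¬U = ¬T = F
¬R = ¬F = T
¬R ∨ P = T ∨ T = T
(¬R ∨ P) ↓ V = T ↓ F = F
¬U ↔ ((¬R ∨ P) ↓ V) = F ↔ F = T
So #1 is true.

#2: Parsed as (S → P) ⊕ (¬Q ⊕ U)

S → P = F → T = T
¬Q = ¬F = T
¬Q ⊕ U = T ⊕ T = F
(S → P) ⊕ (¬Q ⊕ U) = T ⊕ F = T
Thus #2 is true.

#3: Formalization: ¬P ↔ (U → R)

¬P = ¬T = F
U → R = T → F = F
¬P ↔ (U → R) = F ↔ F = T
So #3 is true.

3 of the 3 statements are true (#1, #2, #3).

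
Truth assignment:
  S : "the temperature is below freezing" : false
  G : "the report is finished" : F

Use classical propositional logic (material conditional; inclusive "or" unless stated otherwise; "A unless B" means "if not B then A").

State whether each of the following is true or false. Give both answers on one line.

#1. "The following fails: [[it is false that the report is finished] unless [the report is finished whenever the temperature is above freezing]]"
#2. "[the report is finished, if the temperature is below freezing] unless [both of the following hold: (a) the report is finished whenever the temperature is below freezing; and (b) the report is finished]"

#1: Formalization: not (not G or (not S -> G))

not G = not False = True
not S = not False = True
not S -> G = True -> False = False
not G or (not S -> G) = True or False = True
not (not G or (not S -> G)) = not True = False
Hence #1 is false.

#2: Formalization: (S -> G) or ((S -> G) and G)

S -> G = False -> False = True
S -> G = False -> False = True
(S -> G) and G = True and False = False
(S -> G) or ((S -> G) and G) = True or False = True
Hence #2 is true.

#1 F, #2 T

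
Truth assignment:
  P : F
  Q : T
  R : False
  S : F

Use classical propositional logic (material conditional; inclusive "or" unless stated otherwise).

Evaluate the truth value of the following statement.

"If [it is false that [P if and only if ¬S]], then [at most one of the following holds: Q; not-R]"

False.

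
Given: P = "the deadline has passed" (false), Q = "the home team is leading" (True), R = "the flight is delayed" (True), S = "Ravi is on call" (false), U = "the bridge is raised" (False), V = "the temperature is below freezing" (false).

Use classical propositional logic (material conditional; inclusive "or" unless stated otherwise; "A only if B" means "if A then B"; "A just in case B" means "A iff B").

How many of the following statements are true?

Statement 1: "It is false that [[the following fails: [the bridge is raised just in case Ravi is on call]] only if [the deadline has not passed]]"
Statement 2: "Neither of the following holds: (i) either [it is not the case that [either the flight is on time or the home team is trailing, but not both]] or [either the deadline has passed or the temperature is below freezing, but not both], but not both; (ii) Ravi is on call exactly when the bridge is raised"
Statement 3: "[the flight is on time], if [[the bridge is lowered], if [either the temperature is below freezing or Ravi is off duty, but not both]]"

0

Statement 1: This is not (not (U iff S) -> not P).

U iff S = False iff False = True
not (U iff S) = not True = False
not P = not False = True
not (U iff S) -> not P = False -> True = True
not (not (U iff S) -> not P) = not True = False
So Statement 1 is false.

Statement 2: Formalization: (not (not R xor not Q) xor (P xor V)) nor (S iff U)

not R = not True = False
not Q = not True = False
not R xor not Q = False xor False = False
not (not R xor not Q) = not False = True
P xor V = False xor False = False
not (not R xor not Q) xor (P xor V) = True xor False = True
S iff U = False iff False = True
(not (not R xor not Q) xor (P xor V)) nor (S iff U) = True nor True = False
Thus Statement 2 is false.

Statement 3: This is ((V xor not S) -> not U) -> not R.

not S = not False = True
V xor not S = False xor True = True
not U = not False = True
(V xor not S) -> not U = True -> True = True
not R = not True = False
((V xor not S) -> not U) -> not R = True -> False = False
So Statement 3 is false.

0 of the 3 statements are true (none).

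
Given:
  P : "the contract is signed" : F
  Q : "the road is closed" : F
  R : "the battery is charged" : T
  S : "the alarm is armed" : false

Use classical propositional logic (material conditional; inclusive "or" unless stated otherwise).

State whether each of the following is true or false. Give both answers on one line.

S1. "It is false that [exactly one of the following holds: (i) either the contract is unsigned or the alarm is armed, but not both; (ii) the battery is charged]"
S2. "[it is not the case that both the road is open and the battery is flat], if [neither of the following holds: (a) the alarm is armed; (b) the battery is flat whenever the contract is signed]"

S1 True, S2 True

S1: Parsed as ¬((¬P ⊕ S) ⊕ R)

¬P = ¬F = T
¬P ⊕ S = T ⊕ F = T
(¬P ⊕ S) ⊕ R = T ⊕ T = F
¬((¬P ⊕ S) ⊕ R) = ¬F = T
Hence S1 is true.

S2: In symbols: (S ↓ (P → ¬R)) → (¬Q ↑ ¬R)

¬R = ¬T = F
P → ¬R = F → F = T
S ↓ (P → ¬R) = F ↓ T = F
¬Q = ¬F = T
¬R = ¬T = F
¬Q ↑ ¬R = T ↑ F = T
(S ↓ (P → ¬R)) → (¬Q ↑ ¬R) = F → T = T
Thus S2 is true.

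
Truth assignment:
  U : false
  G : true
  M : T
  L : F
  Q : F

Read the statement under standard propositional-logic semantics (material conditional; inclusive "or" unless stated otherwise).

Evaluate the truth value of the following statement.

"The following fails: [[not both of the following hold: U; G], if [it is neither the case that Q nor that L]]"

The statement is false.

This is not ((Q nor L) -> (U nand G)).

Q nor L = False nor False = True
U nand G = False nand True = True
(Q nor L) -> (U nand G) = True -> True = True
not ((Q nor L) -> (U nand G)) = not True = False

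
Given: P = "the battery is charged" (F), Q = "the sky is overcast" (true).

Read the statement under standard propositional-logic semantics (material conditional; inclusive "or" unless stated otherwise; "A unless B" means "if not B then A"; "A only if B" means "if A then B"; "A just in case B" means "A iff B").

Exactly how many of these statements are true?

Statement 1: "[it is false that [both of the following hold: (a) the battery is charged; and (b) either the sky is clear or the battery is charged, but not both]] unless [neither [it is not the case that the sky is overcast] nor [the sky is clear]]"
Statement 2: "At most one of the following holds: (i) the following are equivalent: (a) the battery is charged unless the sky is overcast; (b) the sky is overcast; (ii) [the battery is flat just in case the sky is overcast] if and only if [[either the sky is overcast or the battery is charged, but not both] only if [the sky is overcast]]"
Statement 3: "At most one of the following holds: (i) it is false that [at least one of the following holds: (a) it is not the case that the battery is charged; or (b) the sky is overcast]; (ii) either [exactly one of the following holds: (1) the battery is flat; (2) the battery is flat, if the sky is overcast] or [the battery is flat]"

2

Statement 1: This is ¬(P ∧ (¬Q ⊕ P)) ∨ (¬Q ↓ ¬Q).

¬Q = ¬T = F
¬Q ⊕ P = F ⊕ F = F
P ∧ (¬Q ⊕ P) = F ∧ F = F
¬(P ∧ (¬Q ⊕ P)) = ¬F = T
¬Q = ¬T = F
¬Q = ¬T = F
¬Q ↓ ¬Q = F ↓ F = T
¬(P ∧ (¬Q ⊕ P)) ∨ (¬Q ↓ ¬Q) = T ∨ T = T
Hence Statement 1 is true.

Statement 2: Formalization: ((P ∨ Q) ↔ Q) ↑ ((¬P ↔ Q) ↔ ((Q ⊕ P) → Q))

P ∨ Q = F ∨ T = T
(P ∨ Q) ↔ Q = T ↔ T = T
¬P = ¬F = T
¬P ↔ Q = T ↔ T = T
Q ⊕ P = T ⊕ F = T
(Q ⊕ P) → Q = T → T = T
(¬P ↔ Q) ↔ ((Q ⊕ P) → Q) = T ↔ T = T
((P ∨ Q) ↔ Q) ↑ ((¬P ↔ Q) ↔ ((Q ⊕ P) → Q)) = T ↑ T = F
So Statement 2 is false.

Statement 3: In symbols: ¬(¬P ∨ Q) ↑ ((¬P ⊕ (Q → ¬P)) ∨ ¬P)

¬P = ¬F = T
¬P ∨ Q = T ∨ T = T
¬(¬P ∨ Q) = ¬T = F
¬P = ¬F = T
¬P = ¬F = T
Q → ¬P = T → T = T
¬P ⊕ (Q → ¬P) = T ⊕ T = F
¬P = ¬F = T
(¬P ⊕ (Q → ¬P)) ∨ ¬P = F ∨ T = T
¬(¬P ∨ Q) ↑ ((¬P ⊕ (Q → ¬P)) ∨ ¬P) = F ↑ T = T
Thus Statement 3 is true.

Count: 2.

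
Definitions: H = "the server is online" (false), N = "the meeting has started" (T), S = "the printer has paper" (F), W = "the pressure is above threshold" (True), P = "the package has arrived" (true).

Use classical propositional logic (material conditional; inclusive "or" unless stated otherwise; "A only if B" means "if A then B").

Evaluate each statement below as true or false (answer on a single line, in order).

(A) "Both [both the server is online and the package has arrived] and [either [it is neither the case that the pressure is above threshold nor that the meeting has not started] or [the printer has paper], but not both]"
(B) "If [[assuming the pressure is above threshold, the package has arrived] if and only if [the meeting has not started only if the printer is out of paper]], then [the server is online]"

(A) F / (B) F

(A): This is (H ∧ P) ∧ ((W ↓ ¬N) ⊕ S).

H ∧ P = F ∧ T = F
¬N = ¬T = F
W ↓ ¬N = T ↓ F = F
(W ↓ ¬N) ⊕ S = F ⊕ F = F
(H ∧ P) ∧ ((W ↓ ¬N) ⊕ S) = F ∧ F = F
So (A) is false.

(B): Parsed as ((W → P) ↔ (¬N → ¬S)) → H

W → P = T → T = T
¬N = ¬T = F
¬S = ¬F = T
¬N → ¬S = F → T = T
(W → P) ↔ (¬N → ¬S) = T ↔ T = T
((W → P) ↔ (¬N → ¬S)) → H = T → F = F
Hence (B) is false.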